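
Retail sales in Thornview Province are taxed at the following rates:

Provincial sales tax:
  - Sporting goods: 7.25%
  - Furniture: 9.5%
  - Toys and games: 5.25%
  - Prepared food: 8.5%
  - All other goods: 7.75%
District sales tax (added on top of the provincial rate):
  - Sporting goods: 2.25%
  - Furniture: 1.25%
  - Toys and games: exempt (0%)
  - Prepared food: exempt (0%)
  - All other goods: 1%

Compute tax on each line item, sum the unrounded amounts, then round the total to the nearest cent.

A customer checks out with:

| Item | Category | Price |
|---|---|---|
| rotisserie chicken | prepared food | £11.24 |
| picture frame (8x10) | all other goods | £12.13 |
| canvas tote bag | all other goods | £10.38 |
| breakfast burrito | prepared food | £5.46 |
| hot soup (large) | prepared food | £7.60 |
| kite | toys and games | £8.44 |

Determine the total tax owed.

Rotisserie chicken £11.24: prepared food → 8.5% + 0% district = 8.5% → £0.9554
Picture frame (8x10) £12.13: all other goods → 7.75% + 1% district = 8.75% → £1.061375
Canvas tote bag £10.38: all other goods → 7.75% + 1% district = 8.75% → £0.90825
Breakfast burrito £5.46: prepared food → 8.5% + 0% district = 8.5% → £0.4641
Hot soup (large) £7.60: prepared food → 8.5% + 0% district = 8.5% → £0.646
Kite £8.44: toys and games → 5.25% + 0% district = 5.25% → £0.4431
Unrounded tax sum = £4.478225 → £4.48

£4.48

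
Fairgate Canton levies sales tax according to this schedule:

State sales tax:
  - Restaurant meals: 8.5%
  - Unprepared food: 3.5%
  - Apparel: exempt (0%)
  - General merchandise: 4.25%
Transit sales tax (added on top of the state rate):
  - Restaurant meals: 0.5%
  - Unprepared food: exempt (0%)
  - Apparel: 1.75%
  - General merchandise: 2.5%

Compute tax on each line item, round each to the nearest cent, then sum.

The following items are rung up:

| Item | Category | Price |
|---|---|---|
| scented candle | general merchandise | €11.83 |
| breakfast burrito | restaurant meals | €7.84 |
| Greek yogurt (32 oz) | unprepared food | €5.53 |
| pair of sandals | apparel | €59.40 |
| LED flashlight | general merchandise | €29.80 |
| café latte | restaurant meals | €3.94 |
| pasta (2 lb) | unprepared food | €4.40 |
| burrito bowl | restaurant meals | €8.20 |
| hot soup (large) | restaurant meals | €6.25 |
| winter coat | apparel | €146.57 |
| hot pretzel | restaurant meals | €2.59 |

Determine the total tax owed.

Scented candle €11.83: general merchandise → 4.25% + 2.5% transit = 6.75% → €0.80
Breakfast burrito €7.84: restaurant meals → 8.5% + 0.5% transit = 9% → €0.71
Greek yogurt (32 oz) €5.53: unprepared food → 3.5% + 0% transit = 3.5% → €0.19
Pair of sandals €59.40: apparel → 0% + 1.75% transit = 1.75% → €1.04
LED flashlight €29.80: general merchandise → 4.25% + 2.5% transit = 6.75% → €2.01
Café latte €3.94: restaurant meals → 8.5% + 0.5% transit = 9% → €0.35
Pasta (2 lb) €4.40: unprepared food → 3.5% + 0% transit = 3.5% → €0.15
Burrito bowl €8.20: restaurant meals → 8.5% + 0.5% transit = 9% → €0.74
Hot soup (large) €6.25: restaurant meals → 8.5% + 0.5% transit = 9% → €0.56
Winter coat €146.57: apparel → 0% + 1.75% transit = 1.75% → €2.56
Hot pretzel €2.59: restaurant meals → 8.5% + 0.5% transit = 9% → €0.23
Total tax = €0.80 + €0.71 + €0.19 + €1.04 + €2.01 + €0.35 + €0.15 + €0.74 + €0.56 + €2.56 + €0.23 = €9.34

€9.34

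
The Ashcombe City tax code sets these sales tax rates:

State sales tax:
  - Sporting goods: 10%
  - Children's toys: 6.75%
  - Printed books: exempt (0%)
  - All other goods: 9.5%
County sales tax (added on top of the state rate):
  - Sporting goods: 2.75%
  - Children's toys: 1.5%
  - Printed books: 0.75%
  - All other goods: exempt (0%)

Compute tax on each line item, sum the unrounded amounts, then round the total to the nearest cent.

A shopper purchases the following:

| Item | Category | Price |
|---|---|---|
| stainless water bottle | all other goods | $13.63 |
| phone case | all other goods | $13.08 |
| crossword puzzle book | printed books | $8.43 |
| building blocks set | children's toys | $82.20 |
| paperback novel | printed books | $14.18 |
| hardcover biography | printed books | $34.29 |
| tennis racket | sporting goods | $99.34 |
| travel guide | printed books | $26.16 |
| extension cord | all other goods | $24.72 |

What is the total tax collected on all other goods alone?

$4.89

Stainless water bottle $13.63: all other goods → 9.5% + 0% county = 9.5% → $1.29485
Phone case $13.08: all other goods → 9.5% + 0% county = 9.5% → $1.2426
Extension cord $24.72: all other goods → 9.5% + 0% county = 9.5% → $2.3484
Tax on all other goods: unrounded sum = $4.88585 → $4.89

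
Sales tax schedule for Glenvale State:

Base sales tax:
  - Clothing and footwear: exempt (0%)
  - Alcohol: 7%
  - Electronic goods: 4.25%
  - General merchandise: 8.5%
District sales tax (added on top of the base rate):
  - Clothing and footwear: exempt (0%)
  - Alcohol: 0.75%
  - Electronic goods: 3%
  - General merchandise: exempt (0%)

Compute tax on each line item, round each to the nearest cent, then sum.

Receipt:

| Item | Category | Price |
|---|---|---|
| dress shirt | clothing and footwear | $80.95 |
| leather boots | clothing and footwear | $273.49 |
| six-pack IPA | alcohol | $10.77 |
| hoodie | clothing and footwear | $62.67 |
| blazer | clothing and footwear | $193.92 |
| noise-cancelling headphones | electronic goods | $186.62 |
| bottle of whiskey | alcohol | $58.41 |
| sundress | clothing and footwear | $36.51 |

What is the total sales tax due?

Dress shirt $80.95: clothing and footwear → 0% + 0% district = 0% → $0.00
Leather boots $273.49: clothing and footwear → 0% + 0% district = 0% → $0.00
Six-pack IPA $10.77: alcohol → 7% + 0.75% district = 7.75% → $0.83
Hoodie $62.67: clothing and footwear → 0% + 0% district = 0% → $0.00
Blazer $193.92: clothing and footwear → 0% + 0% district = 0% → $0.00
Noise-cancelling headphones $186.62: electronic goods → 4.25% + 3% district = 7.25% → $13.53
Bottle of whiskey $58.41: alcohol → 7% + 0.75% district = 7.75% → $4.53
Sundress $36.51: clothing and footwear → 0% + 0% district = 0% → $0.00
Total tax = $0.83 + $13.53 + $4.53 = $18.89

$18.89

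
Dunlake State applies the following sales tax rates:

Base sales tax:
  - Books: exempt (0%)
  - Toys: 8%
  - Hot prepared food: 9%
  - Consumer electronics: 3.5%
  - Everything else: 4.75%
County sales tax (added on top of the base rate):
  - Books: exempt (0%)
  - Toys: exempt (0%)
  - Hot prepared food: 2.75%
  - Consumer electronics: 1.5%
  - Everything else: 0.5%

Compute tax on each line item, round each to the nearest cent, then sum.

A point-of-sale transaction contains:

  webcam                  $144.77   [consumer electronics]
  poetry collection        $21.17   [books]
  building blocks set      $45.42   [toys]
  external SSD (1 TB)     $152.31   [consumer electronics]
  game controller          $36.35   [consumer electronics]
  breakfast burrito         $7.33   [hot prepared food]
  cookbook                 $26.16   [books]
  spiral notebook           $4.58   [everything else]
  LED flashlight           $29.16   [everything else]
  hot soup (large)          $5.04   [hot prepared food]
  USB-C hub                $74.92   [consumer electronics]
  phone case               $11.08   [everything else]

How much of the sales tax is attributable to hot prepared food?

$1.45

Breakfast burrito $7.33: hot prepared food → 9% + 2.75% county = 11.75% → $0.86
Hot soup (large) $5.04: hot prepared food → 9% + 2.75% county = 11.75% → $0.59
Tax on hot prepared food = $0.86 + $0.59 = $1.45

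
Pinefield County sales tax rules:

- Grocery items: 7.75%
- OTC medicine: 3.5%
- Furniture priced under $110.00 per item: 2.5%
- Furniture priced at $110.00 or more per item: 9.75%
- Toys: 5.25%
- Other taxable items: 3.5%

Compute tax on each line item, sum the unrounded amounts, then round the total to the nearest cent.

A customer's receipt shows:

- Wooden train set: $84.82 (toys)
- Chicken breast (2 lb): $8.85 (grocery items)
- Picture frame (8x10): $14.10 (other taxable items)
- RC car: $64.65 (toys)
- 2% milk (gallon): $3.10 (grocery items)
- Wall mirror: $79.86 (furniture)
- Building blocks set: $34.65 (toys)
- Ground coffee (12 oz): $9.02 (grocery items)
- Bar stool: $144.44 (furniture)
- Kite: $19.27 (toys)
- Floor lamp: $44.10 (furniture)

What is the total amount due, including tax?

$536.84

Wooden train set $84.82: toys → 5.25% → $4.45305
Chicken breast (2 lb) $8.85: grocery items → 7.75% → $0.685875
Picture frame (8x10) $14.10: other taxable items → 3.5% → $0.4935
RC car $64.65: toys → 5.25% → $3.394125
2% milk (gallon) $3.10: grocery items → 7.75% → $0.24025
Wall mirror $79.86: furniture, under $110.00 → 2.5% → $1.9965
Building blocks set $34.65: toys → 5.25% → $1.819125
Ground coffee (12 oz) $9.02: grocery items → 7.75% → $0.69905
Bar stool $144.44: furniture, $110.00 or more → 9.75% → $14.0829
Kite $19.27: toys → 5.25% → $1.011675
Floor lamp $44.10: furniture, under $110.00 → 2.5% → $1.1025
Subtotal = $506.86; unrounded tax = $29.97855 → $29.98; total due = $536.84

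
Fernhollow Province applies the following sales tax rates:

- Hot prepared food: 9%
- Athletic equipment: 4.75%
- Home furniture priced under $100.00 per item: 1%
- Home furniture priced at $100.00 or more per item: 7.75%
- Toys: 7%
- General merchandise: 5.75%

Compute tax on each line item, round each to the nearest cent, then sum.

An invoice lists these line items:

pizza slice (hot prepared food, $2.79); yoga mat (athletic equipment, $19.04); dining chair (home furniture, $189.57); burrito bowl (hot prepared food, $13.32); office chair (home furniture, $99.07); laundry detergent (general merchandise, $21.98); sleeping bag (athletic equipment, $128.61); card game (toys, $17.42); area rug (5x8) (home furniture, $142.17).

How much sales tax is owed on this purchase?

$37.64

Pizza slice $2.79: hot prepared food → 9% → $0.25
Yoga mat $19.04: athletic equipment → 4.75% → $0.90
Dining chair $189.57: home furniture, $100.00 or more → 7.75% → $14.69
Burrito bowl $13.32: hot prepared food → 9% → $1.20
Office chair $99.07: home furniture, under $100.00 → 1% → $0.99
Laundry detergent $21.98: general merchandise → 5.75% → $1.26
Sleeping bag $128.61: athletic equipment → 4.75% → $6.11
Card game $17.42: toys → 7% → $1.22
Area rug (5x8) $142.17: home furniture, $100.00 or more → 7.75% → $11.02
Total tax = $0.25 + $0.90 + $14.69 + $1.20 + $0.99 + $1.26 + $6.11 + $1.22 + $11.02 = $37.64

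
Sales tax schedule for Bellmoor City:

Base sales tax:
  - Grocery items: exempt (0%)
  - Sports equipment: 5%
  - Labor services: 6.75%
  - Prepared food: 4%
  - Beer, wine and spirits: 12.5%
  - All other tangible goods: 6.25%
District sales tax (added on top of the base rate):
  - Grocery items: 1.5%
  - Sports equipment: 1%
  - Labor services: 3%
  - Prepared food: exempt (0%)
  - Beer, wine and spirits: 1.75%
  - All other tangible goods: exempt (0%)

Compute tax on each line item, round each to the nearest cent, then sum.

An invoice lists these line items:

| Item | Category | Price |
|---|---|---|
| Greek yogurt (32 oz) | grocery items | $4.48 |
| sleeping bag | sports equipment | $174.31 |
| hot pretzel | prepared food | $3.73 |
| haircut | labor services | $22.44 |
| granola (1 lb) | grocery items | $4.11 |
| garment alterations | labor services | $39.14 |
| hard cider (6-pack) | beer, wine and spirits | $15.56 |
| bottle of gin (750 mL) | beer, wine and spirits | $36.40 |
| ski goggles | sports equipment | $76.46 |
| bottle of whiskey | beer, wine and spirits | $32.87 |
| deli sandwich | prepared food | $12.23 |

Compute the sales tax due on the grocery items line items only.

$0.13

Greek yogurt (32 oz) $4.48: grocery items → 0% + 1.5% district = 1.5% → $0.07
Granola (1 lb) $4.11: grocery items → 0% + 1.5% district = 1.5% → $0.06
Tax on grocery items = $0.07 + $0.06 = $0.13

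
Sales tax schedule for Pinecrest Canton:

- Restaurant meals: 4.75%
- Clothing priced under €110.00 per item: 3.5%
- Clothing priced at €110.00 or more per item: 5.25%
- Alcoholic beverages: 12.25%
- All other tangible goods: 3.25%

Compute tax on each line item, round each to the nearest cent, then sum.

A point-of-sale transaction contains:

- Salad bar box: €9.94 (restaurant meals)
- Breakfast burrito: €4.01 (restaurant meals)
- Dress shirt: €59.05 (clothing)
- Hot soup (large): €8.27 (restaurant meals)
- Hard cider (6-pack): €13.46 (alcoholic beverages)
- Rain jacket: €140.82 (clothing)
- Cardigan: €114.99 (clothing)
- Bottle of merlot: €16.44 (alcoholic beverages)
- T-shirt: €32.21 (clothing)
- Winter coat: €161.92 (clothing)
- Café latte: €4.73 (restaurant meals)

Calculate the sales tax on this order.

Salad bar box €9.94: restaurant meals → 4.75% → €0.47
Breakfast burrito €4.01: restaurant meals → 4.75% → €0.19
Dress shirt €59.05: clothing, under €110.00 → 3.5% → €2.07
Hot soup (large) €8.27: restaurant meals → 4.75% → €0.39
Hard cider (6-pack) €13.46: alcoholic beverages → 12.25% → €1.65
Rain jacket €140.82: clothing, €110.00 or more → 5.25% → €7.39
Cardigan €114.99: clothing, €110.00 or more → 5.25% → €6.04
Bottle of merlot €16.44: alcoholic beverages → 12.25% → €2.01
T-shirt €32.21: clothing, under €110.00 → 3.5% → €1.13
Winter coat €161.92: clothing, €110.00 or more → 5.25% → €8.50
Café latte €4.73: restaurant meals → 4.75% → €0.22
Total tax = €0.47 + €0.19 + €2.07 + €0.39 + €1.65 + €7.39 + €6.04 + €2.01 + €1.13 + €8.50 + €0.22 = €30.06

€30.06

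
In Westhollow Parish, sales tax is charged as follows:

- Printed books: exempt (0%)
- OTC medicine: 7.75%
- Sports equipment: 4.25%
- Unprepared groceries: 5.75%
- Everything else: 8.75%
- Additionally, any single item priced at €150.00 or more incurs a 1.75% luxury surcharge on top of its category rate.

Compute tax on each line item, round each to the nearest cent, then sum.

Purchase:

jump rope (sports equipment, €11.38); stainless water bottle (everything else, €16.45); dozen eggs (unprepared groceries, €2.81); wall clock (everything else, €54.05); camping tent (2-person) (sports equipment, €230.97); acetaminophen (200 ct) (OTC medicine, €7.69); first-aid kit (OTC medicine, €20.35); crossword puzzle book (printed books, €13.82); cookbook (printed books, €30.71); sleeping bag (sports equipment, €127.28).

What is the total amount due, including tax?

Jump rope €11.38: sports equipment → 4.25% → €0.48
Stainless water bottle €16.45: everything else → 8.75% → €1.44
Dozen eggs €2.81: unprepared groceries → 5.75% → €0.16
Wall clock €54.05: everything else → 8.75% → €4.73
Camping tent (2-person) €230.97: sports equipment → 4.25% + 1.75% surcharge = 6% → €13.86
Acetaminophen (200 ct) €7.69: OTC medicine → 7.75% → €0.60
First-aid kit €20.35: OTC medicine → 7.75% → €1.58
Crossword puzzle book €13.82: printed books → 0% → €0.00
Cookbook €30.71: printed books → 0% → €0.00
Sleeping bag €127.28: sports equipment → 4.25% → €5.41
Subtotal = €515.51; tax = €28.26; total due = €543.77

€543.77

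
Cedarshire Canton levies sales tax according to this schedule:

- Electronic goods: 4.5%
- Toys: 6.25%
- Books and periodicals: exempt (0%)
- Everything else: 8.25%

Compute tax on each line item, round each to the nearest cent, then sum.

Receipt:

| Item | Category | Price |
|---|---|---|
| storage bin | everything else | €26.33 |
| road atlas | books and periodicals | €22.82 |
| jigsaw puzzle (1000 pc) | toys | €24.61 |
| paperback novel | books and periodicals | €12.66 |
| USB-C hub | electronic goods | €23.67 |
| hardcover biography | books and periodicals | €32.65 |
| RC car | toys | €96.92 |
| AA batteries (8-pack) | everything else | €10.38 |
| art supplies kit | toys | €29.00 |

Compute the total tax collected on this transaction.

Storage bin €26.33: everything else → 8.25% → €2.17
Road atlas €22.82: books and periodicals → 0% → €0.00
Jigsaw puzzle (1000 pc) €24.61: toys → 6.25% → €1.54
Paperback novel €12.66: books and periodicals → 0% → €0.00
USB-C hub €23.67: electronic goods → 4.5% → €1.07
Hardcover biography €32.65: books and periodicals → 0% → €0.00
RC car €96.92: toys → 6.25% → €6.06
AA batteries (8-pack) €10.38: everything else → 8.25% → €0.86
Art supplies kit €29.00: toys → 6.25% → €1.81
Total tax = €2.17 + €1.54 + €1.07 + €6.06 + €0.86 + €1.81 = €13.51

€13.51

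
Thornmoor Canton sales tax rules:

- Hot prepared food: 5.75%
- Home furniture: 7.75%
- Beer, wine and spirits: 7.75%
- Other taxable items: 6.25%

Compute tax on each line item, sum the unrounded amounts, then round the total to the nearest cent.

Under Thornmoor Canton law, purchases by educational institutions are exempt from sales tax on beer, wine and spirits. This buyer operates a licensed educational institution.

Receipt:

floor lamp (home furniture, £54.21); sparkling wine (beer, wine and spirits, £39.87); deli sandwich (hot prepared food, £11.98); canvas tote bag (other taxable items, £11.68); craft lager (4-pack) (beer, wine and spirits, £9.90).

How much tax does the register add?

£5.62

Floor lamp £54.21: home furniture → 7.75% → £4.201275
Sparkling wine £39.87: beer, wine and spirits, buyer-exempt → 0% → £0.00
Deli sandwich £11.98: hot prepared food → 5.75% → £0.68885
Canvas tote bag £11.68: other taxable items → 6.25% → £0.73
Craft lager (4-pack) £9.90: beer, wine and spirits, buyer-exempt → 0% → £0.00
Unrounded tax sum = £5.620125 → £5.62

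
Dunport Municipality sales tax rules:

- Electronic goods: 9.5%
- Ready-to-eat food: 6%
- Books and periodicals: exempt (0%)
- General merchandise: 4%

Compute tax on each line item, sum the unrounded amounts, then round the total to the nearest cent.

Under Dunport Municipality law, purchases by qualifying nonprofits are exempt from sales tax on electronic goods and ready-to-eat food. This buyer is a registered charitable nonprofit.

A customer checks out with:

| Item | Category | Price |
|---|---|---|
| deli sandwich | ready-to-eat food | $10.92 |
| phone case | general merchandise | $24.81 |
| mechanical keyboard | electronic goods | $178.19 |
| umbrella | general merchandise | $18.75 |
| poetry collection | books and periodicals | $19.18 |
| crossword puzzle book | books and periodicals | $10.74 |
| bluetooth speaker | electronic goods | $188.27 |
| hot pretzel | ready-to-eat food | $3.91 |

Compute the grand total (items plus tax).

$456.51

Deli sandwich $10.92: ready-to-eat food, buyer-exempt → 0% → $0.00
Phone case $24.81: general merchandise → 4% → $0.9924
Mechanical keyboard $178.19: electronic goods, buyer-exempt → 0% → $0.00
Umbrella $18.75: general merchandise → 4% → $0.75
Poetry collection $19.18: books and periodicals → 0% → $0.00
Crossword puzzle book $10.74: books and periodicals → 0% → $0.00
Bluetooth speaker $188.27: electronic goods, buyer-exempt → 0% → $0.00
Hot pretzel $3.91: ready-to-eat food, buyer-exempt → 0% → $0.00
Subtotal = $454.77; unrounded tax = $1.7424 → $1.74; total due = $456.51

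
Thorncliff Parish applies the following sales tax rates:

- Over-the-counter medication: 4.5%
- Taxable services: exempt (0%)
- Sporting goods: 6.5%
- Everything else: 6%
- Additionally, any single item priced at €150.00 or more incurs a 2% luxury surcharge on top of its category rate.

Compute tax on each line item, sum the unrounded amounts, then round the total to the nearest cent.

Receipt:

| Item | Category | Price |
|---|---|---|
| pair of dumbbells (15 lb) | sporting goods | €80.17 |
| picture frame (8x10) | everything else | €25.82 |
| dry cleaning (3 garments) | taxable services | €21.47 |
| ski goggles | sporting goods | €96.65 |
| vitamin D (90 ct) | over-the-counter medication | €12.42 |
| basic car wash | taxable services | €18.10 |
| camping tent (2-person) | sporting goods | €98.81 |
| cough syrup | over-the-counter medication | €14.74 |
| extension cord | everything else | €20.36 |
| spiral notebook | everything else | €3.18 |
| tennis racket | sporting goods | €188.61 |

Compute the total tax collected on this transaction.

€38.13

Pair of dumbbells (15 lb) €80.17: sporting goods → 6.5% → €5.21105
Picture frame (8x10) €25.82: everything else → 6% → €1.5492
Dry cleaning (3 garments) €21.47: taxable services → 0% → €0.00
Ski goggles €96.65: sporting goods → 6.5% → €6.28225
Vitamin D (90 ct) €12.42: over-the-counter medication → 4.5% → €0.5589
Basic car wash €18.10: taxable services → 0% → €0.00
Camping tent (2-person) €98.81: sporting goods → 6.5% → €6.42265
Cough syrup €14.74: over-the-counter medication → 4.5% → €0.6633
Extension cord €20.36: everything else → 6% → €1.2216
Spiral notebook €3.18: everything else → 6% → €0.1908
Tennis racket €188.61: sporting goods → 6.5% + 2% surcharge = 8.5% → €16.03185
Unrounded tax sum = €38.1316 → €38.13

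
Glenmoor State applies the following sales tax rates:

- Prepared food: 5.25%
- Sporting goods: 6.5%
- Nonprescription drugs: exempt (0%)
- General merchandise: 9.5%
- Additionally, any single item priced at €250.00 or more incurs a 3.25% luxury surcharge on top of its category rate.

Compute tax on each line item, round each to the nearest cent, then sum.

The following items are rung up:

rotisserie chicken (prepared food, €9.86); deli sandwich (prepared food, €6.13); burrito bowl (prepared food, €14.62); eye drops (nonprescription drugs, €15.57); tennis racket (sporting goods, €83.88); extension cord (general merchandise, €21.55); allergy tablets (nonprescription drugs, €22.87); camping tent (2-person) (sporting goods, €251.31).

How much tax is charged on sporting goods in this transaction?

€29.95

Tennis racket €83.88: sporting goods → 6.5% → €5.45
Camping tent (2-person) €251.31: sporting goods → 6.5% + 3.25% surcharge = 9.75% → €24.50
Tax on sporting goods = €5.45 + €24.50 = €29.95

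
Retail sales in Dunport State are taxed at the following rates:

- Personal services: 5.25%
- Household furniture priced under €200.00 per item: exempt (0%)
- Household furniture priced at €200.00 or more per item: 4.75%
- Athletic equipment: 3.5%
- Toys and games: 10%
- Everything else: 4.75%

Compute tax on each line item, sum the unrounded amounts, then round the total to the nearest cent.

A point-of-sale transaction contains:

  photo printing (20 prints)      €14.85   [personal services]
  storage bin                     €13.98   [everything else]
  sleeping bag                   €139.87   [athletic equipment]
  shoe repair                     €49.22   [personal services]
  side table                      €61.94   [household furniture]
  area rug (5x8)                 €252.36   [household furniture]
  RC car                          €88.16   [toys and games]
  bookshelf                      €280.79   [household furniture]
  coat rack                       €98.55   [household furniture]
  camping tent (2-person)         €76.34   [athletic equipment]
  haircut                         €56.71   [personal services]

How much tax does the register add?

€48.71

Photo printing (20 prints) €14.85: personal services → 5.25% → €0.779625
Storage bin €13.98: everything else → 4.75% → €0.66405
Sleeping bag €139.87: athletic equipment → 3.5% → €4.89545
Shoe repair €49.22: personal services → 5.25% → €2.58405
Side table €61.94: household furniture, under €200.00 → 0% → €0.00
Area rug (5x8) €252.36: household furniture, €200.00 or more → 4.75% → €11.9871
RC car €88.16: toys and games → 10% → €8.816
Bookshelf €280.79: household furniture, €200.00 or more → 4.75% → €13.337525
Coat rack €98.55: household furniture, under €200.00 → 0% → €0.00
Camping tent (2-person) €76.34: athletic equipment → 3.5% → €2.6719
Haircut €56.71: personal services → 5.25% → €2.977275
Unrounded tax sum = €48.712975 → €48.71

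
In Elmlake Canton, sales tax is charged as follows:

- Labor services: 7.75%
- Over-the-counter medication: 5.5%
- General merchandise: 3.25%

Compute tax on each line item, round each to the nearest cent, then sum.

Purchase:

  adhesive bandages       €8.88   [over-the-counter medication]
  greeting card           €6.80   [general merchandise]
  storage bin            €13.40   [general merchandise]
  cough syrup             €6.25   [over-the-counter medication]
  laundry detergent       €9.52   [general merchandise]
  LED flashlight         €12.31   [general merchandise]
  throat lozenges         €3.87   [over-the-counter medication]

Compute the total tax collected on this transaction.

Adhesive bandages €8.88: over-the-counter medication → 5.5% → €0.49
Greeting card €6.80: general merchandise → 3.25% → €0.22
Storage bin €13.40: general merchandise → 3.25% → €0.44
Cough syrup €6.25: over-the-counter medication → 5.5% → €0.34
Laundry detergent €9.52: general merchandise → 3.25% → €0.31
LED flashlight €12.31: general merchandise → 3.25% → €0.40
Throat lozenges €3.87: over-the-counter medication → 5.5% → €0.21
Total tax = €0.49 + €0.22 + €0.44 + €0.34 + €0.31 + €0.40 + €0.21 = €2.41

€2.41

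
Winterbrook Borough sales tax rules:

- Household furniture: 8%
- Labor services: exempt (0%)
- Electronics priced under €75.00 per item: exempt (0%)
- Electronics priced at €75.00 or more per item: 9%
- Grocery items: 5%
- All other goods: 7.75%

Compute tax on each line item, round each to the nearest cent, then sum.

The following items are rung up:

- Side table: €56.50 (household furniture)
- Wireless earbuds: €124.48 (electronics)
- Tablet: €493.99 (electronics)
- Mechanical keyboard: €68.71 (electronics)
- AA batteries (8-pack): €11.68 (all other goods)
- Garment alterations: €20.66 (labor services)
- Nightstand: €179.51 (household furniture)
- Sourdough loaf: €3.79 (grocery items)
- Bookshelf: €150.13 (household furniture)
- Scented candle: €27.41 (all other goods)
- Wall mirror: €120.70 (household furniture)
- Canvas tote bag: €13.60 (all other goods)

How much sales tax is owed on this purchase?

Side table €56.50: household furniture → 8% → €4.52
Wireless earbuds €124.48: electronics, €75.00 or more → 9% → €11.20
Tablet €493.99: electronics, €75.00 or more → 9% → €44.46
Mechanical keyboard €68.71: electronics, under €75.00 → 0% → €0.00
AA batteries (8-pack) €11.68: all other goods → 7.75% → €0.91
Garment alterations €20.66: labor services → 0% → €0.00
Nightstand €179.51: household furniture → 8% → €14.36
Sourdough loaf €3.79: grocery items → 5% → €0.19
Bookshelf €150.13: household furniture → 8% → €12.01
Scented candle €27.41: all other goods → 7.75% → €2.12
Wall mirror €120.70: household furniture → 8% → €9.66
Canvas tote bag €13.60: all other goods → 7.75% → €1.05
Total tax = €4.52 + €11.20 + €44.46 + €0.91 + €14.36 + €0.19 + €12.01 + €2.12 + €9.66 + €1.05 = €100.48

€100.48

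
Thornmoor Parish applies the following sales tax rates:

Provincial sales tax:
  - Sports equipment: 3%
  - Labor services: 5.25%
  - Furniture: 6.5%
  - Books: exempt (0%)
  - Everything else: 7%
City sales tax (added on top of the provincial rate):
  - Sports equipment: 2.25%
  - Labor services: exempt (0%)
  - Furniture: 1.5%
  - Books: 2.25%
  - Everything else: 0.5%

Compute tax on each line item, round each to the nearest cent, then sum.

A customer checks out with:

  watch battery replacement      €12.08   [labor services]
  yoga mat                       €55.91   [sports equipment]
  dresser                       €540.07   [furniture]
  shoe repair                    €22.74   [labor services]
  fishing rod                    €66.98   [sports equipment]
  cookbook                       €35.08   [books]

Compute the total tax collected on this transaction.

€52.28

Watch battery replacement €12.08: labor services → 5.25% + 0% city = 5.25% → €0.63
Yoga mat €55.91: sports equipment → 3% + 2.25% city = 5.25% → €2.94
Dresser €540.07: furniture → 6.5% + 1.5% city = 8% → €43.21
Shoe repair €22.74: labor services → 5.25% + 0% city = 5.25% → €1.19
Fishing rod €66.98: sports equipment → 3% + 2.25% city = 5.25% → €3.52
Cookbook €35.08: books → 0% + 2.25% city = 2.25% → €0.79
Total tax = €0.63 + €2.94 + €43.21 + €1.19 + €3.52 + €0.79 = €52.28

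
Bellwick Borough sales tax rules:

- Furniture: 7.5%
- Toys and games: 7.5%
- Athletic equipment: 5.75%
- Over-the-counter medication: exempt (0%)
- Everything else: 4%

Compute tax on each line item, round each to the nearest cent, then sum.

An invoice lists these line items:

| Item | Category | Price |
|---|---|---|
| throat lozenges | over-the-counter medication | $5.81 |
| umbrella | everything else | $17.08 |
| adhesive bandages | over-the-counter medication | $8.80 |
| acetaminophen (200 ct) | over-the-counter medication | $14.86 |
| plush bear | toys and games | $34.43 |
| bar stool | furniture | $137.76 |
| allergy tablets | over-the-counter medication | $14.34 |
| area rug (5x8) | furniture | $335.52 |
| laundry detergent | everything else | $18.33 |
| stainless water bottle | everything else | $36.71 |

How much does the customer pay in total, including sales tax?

$664.59

Throat lozenges $5.81: over-the-counter medication → 0% → $0.00
Umbrella $17.08: everything else → 4% → $0.68
Adhesive bandages $8.80: over-the-counter medication → 0% → $0.00
Acetaminophen (200 ct) $14.86: over-the-counter medication → 0% → $0.00
Plush bear $34.43: toys and games → 7.5% → $2.58
Bar stool $137.76: furniture → 7.5% → $10.33
Allergy tablets $14.34: over-the-counter medication → 0% → $0.00
Area rug (5x8) $335.52: furniture → 7.5% → $25.16
Laundry detergent $18.33: everything else → 4% → $0.73
Stainless water bottle $36.71: everything else → 4% → $1.47
Subtotal = $623.64; tax = $40.95; total due = $664.59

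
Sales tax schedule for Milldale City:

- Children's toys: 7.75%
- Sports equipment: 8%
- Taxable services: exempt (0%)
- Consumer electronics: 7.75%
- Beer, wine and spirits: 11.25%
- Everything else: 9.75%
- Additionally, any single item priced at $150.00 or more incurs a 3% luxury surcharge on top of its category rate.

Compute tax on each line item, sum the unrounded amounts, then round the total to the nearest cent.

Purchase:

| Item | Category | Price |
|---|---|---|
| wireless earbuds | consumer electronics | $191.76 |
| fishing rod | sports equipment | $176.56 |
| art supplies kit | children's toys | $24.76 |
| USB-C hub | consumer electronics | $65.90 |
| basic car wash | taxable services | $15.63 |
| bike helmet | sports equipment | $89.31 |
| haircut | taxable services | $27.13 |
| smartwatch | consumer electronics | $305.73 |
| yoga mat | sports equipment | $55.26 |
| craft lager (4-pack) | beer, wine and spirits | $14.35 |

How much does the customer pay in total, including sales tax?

Wireless earbuds $191.76: consumer electronics → 7.75% + 3% surcharge = 10.75% → $20.6142
Fishing rod $176.56: sports equipment → 8% + 3% surcharge = 11% → $19.4216
Art supplies kit $24.76: children's toys → 7.75% → $1.9189
USB-C hub $65.90: consumer electronics → 7.75% → $5.10725
Basic car wash $15.63: taxable services → 0% → $0.00
Bike helmet $89.31: sports equipment → 8% → $7.1448
Haircut $27.13: taxable services → 0% → $0.00
Smartwatch $305.73: consumer electronics → 7.75% + 3% surcharge = 10.75% → $32.865975
Yoga mat $55.26: sports equipment → 8% → $4.4208
Craft lager (4-pack) $14.35: beer, wine and spirits → 11.25% → $1.614375
Subtotal = $966.39; unrounded tax = $93.1079 → $93.11; total due = $1059.50

$1059.50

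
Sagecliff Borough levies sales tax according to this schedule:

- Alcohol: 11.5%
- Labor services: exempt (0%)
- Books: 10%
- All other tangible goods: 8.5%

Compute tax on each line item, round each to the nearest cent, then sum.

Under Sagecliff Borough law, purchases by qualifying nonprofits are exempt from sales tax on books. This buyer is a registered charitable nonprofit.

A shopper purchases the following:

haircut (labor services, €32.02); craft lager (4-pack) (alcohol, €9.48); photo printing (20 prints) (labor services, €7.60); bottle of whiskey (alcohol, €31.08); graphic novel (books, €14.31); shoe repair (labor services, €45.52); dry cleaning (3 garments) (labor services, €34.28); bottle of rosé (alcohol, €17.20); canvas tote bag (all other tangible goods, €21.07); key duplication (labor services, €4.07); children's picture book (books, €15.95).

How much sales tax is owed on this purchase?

Haircut €32.02: labor services → 0% → €0.00
Craft lager (4-pack) €9.48: alcohol → 11.5% → €1.09
Photo printing (20 prints) €7.60: labor services → 0% → €0.00
Bottle of whiskey €31.08: alcohol → 11.5% → €3.57
Graphic novel €14.31: books, buyer-exempt → 0% → €0.00
Shoe repair €45.52: labor services → 0% → €0.00
Dry cleaning (3 garments) €34.28: labor services → 0% → €0.00
Bottle of rosé €17.20: alcohol → 11.5% → €1.98
Canvas tote bag €21.07: all other tangible goods → 8.5% → €1.79
Key duplication €4.07: labor services → 0% → €0.00
Children's picture book €15.95: books, buyer-exempt → 0% → €0.00
Total tax = €1.09 + €3.57 + €1.98 + €1.79 = €8.43

€8.43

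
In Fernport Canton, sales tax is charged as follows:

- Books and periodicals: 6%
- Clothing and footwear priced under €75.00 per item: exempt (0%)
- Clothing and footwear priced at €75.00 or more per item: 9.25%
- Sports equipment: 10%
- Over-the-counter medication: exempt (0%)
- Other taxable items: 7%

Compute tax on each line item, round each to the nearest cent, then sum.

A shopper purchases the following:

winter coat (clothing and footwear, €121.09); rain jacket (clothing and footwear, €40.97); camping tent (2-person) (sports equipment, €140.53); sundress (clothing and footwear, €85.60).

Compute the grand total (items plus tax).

€421.36

Winter coat €121.09: clothing and footwear, €75.00 or more → 9.25% → €11.20
Rain jacket €40.97: clothing and footwear, under €75.00 → 0% → €0.00
Camping tent (2-person) €140.53: sports equipment → 10% → €14.05
Sundress €85.60: clothing and footwear, €75.00 or more → 9.25% → €7.92
Subtotal = €388.19; tax = €33.17; total due = €421.36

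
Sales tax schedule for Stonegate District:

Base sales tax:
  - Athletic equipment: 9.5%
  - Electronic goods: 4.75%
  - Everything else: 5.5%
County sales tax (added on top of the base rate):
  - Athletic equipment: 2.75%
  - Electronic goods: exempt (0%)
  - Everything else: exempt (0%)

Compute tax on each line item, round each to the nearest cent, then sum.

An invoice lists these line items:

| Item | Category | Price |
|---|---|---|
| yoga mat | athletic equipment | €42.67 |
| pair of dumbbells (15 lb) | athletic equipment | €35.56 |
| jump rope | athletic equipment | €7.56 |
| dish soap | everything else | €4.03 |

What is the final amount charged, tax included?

€100.56

Yoga mat €42.67: athletic equipment → 9.5% + 2.75% county = 12.25% → €5.23
Pair of dumbbells (15 lb) €35.56: athletic equipment → 9.5% + 2.75% county = 12.25% → €4.36
Jump rope €7.56: athletic equipment → 9.5% + 2.75% county = 12.25% → €0.93
Dish soap €4.03: everything else → 5.5% + 0% county = 5.5% → €0.22
Subtotal = €89.82; tax = €10.74; total due = €100.56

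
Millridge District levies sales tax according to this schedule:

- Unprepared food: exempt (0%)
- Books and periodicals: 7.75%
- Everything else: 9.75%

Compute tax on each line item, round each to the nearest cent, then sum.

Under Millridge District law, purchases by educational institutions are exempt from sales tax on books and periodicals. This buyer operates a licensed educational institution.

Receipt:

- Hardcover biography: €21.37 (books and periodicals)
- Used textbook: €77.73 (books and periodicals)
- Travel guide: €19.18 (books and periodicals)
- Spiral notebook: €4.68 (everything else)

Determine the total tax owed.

Hardcover biography €21.37: books and periodicals, buyer-exempt → 0% → €0.00
Used textbook €77.73: books and periodicals, buyer-exempt → 0% → €0.00
Travel guide €19.18: books and periodicals, buyer-exempt → 0% → €0.00
Spiral notebook €4.68: everything else → 9.75% → €0.46
Total tax = €0.46

€0.46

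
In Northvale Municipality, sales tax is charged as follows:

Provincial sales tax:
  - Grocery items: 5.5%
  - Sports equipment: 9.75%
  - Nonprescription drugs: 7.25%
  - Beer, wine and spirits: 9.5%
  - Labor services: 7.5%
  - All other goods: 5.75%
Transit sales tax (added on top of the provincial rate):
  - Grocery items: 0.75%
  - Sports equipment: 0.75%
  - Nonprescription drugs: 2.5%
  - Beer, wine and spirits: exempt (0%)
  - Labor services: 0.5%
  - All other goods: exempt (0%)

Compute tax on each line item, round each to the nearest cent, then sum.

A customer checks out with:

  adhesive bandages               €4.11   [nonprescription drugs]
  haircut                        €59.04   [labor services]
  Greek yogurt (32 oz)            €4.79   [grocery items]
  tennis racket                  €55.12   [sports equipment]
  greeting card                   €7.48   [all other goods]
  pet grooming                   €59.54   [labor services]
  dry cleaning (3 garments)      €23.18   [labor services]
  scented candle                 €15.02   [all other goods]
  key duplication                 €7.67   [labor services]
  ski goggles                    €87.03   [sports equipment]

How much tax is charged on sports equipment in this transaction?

Tennis racket €55.12: sports equipment → 9.75% + 0.75% transit = 10.5% → €5.79
Ski goggles €87.03: sports equipment → 9.75% + 0.75% transit = 10.5% → €9.14
Tax on sports equipment = €5.79 + €9.14 = €14.93

€14.93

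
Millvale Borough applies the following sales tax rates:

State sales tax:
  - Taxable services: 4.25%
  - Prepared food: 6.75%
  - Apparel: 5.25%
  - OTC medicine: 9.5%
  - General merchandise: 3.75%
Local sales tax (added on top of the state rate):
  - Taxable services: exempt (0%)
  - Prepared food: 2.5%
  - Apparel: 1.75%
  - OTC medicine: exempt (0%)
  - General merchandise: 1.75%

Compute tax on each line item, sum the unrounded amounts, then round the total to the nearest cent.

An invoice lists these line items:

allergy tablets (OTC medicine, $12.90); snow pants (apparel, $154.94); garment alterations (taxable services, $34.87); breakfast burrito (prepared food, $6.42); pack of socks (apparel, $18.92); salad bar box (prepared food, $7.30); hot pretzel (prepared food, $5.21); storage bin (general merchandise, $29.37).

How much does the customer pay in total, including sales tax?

Allergy tablets $12.90: OTC medicine → 9.5% + 0% local = 9.5% → $1.2255
Snow pants $154.94: apparel → 5.25% + 1.75% local = 7% → $10.8458
Garment alterations $34.87: taxable services → 4.25% + 0% local = 4.25% → $1.481975
Breakfast burrito $6.42: prepared food → 6.75% + 2.5% local = 9.25% → $0.59385
Pack of socks $18.92: apparel → 5.25% + 1.75% local = 7% → $1.3244
Salad bar box $7.30: prepared food → 6.75% + 2.5% local = 9.25% → $0.67525
Hot pretzel $5.21: prepared food → 6.75% + 2.5% local = 9.25% → $0.481925
Storage bin $29.37: general merchandise → 3.75% + 1.75% local = 5.5% → $1.61535
Subtotal = $269.93; unrounded tax = $18.24405 → $18.24; total due = $288.17

$288.17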